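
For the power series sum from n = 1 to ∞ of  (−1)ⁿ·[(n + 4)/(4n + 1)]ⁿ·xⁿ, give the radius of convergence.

R = 4

Root test: |a_n|^(1/n) = (n + 4)/(4n + 1) → 1/4.
Thus R = 1/(1/4) = 4.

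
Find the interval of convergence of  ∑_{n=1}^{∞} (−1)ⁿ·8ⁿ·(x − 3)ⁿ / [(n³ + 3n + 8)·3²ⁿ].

By the ratio test, |a_{n+1}/a_n| = [(n³ + 3n + 8)/((n+1)³ + 3(n+1) + 8)] · 8/9 → 8/9.
Hence the series converges for |x − 3| < 1/(8/9) = 9/8, so the radius of convergence is 9/8.
Check x = 33/8: absolute convergence follows by limit comparison with Σ 1/n³.
Check x = 15/8: the terms are on the order of 1/n³, so the series converges absolutely by comparison with the p-series (p = 3 > 1).

[15/8, 33/8]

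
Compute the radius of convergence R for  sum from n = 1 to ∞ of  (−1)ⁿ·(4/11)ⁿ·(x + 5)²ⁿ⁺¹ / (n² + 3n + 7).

Ratio test: |a_{n+1}/a_n| = [(n² + 3n + 7)/((n+1)² + 3(n+1) + 7)] · 4/11 → 4/11 as n → ∞.
Successive powers of (x + 5) differ by 2, so the series converges when |x + 5|² · 4/11 < 1, i.e. |x + 5| < √(11/4). So R = √11/2.

R = √11/2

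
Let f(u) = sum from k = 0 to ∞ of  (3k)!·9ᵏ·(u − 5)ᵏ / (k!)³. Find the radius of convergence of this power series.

By the ratio test, |a_{k+1}/a_k| = (3k+1)·(3k+2)·(3k+3)/(k+1)³ · 9 → 243.
Convergence for |u − 5| · 243 < 1, i.e. |u − 5| < 1/243. So R = 1/243.

R = 1/243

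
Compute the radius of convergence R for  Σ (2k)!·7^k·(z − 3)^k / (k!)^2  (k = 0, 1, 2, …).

Ratio test: |a_{k+1}/a_k| = (2k+1)·(2k+2)/(k+1)² · 7 → 28 as k → ∞.
Convergence for |z − 3| · 28 < 1, i.e. |z − 3| < 1/28. So R = 1/28.

R = 1/28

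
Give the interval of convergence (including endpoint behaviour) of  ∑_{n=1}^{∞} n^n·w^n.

{0}

By the Cauchy root test, |a_n|^(1/n) = n → ∞.
The root grows without bound, so R = 0 (convergence only at w = 0).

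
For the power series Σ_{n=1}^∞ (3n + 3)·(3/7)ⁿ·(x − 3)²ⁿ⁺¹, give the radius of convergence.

R = √21/3

The ratio of consecutive coefficients is [(3(n+1) + 3)/(3n + 3)] · 3/7 → 3/7.
Since the exponent of (x − 3) increases by 2 each term, convergence requires |x − 3|² < 7/3, hence R = √21/3.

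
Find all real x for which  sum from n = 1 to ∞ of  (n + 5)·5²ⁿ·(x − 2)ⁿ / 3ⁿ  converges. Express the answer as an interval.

By the ratio test, |a_{n+1}/a_n| = [((n+1) + 5)/(n + 5)] · 25/3 → 25/3.
Convergence for |x − 2| · 25/3 < 1, i.e. |x − 2| < 3/25. So R = 3/25.
When x = 53/25, the n-th term does not approach 0; divergence by the term test.
At x = 47/25: the n-th term does not approach 0; divergence by the term test.

(47/25, 53/25)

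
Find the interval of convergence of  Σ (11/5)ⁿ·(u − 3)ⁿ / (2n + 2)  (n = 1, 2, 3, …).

[28/11, 38/11)

Apply the ratio test: |a_{n+1}| / |a_n| = [(2n + 2)/(2(n+1) + 2)] · 11/5, which tends to 11/5 as n → ∞.
Thus R = 1/(11/5) = 5/11.
When u = 38/11, comparison with the harmonic series Σ 1/n shows the series diverges.
Check u = 28/11: the terms alternate in sign and decrease monotonically to 0 in absolute value (size ~ c/n), so the alternating series test gives convergence.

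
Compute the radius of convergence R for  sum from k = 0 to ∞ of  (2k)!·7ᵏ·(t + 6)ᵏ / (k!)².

By the ratio test, |a_{k+1}/a_k| = (2k+1)·(2k+2)/(k+1)² · 7 → 28.
Hence the series converges for |t + 6| < 1/(28) = 1/28, so the radius of convergence is 1/28.

R = 1/28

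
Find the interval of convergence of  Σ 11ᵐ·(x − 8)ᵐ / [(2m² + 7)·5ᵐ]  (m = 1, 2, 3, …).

Apply the ratio test: |a_{m+1}| / |a_m| = [(2m² + 7)/(2(m+1)² + 7)] · 11/5, which tends to 11/5 as m → ∞.
Convergence for |x − 8| · 11/5 < 1, i.e. |x − 8| < 5/11. So R = 5/11.
When x = 93/11, the terms are on the order of 1/m², so the series converges absolutely by comparison with the p-series (p = 2 > 1).
When x = 83/11, absolute convergence follows by limit comparison with Σ 1/m².

[83/11, 93/11]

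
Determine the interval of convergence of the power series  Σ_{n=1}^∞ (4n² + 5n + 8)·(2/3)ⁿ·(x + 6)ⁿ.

Apply the ratio test: |a_{n+1}| / |a_n| = [(4(n+1)² + 5(n+1) + 8)/(4n² + 5n + 8)] · 2/3, which tends to 2/3 as n → ∞.
Thus R = 1/(2/3) = 3/2.
At x = -9/2: the terms do not tend to 0, so the series diverges.
Endpoint x = -15/2: the terms do not tend to 0, so the series diverges.

(-15/2, -9/2)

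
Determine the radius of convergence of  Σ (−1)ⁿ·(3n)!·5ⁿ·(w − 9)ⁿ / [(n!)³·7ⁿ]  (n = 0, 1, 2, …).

R = 7/135

By the ratio test, |a_{n+1}/a_n| = (3n+1)·(3n+2)·(3n+3)/(n+1)³ · 5/7 → 135/7.
The series converges when 135/7 · |w − 9| < 1, giving R = 7/135.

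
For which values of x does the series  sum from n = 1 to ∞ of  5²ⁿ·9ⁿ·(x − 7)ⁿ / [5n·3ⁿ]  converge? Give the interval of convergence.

The ratio of consecutive coefficients is [5n/5(n+1)] · 25·9/3 → 75.
Hence the series converges for |x − 7| < 1/(75) = 1/75, so the radius of convergence is 1/75.
When x = 526/75, the terms are asymptotic to a nonzero constant times 1/n, so the series diverges by limit comparison with Σ 1/n.
At x = 524/75: an alternating series whose terms decrease to 0 in absolute value, so it converges by the Leibniz criterion.

[524/75, 526/75)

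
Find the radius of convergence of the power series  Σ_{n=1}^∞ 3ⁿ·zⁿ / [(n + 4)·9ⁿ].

R = 3

The ratio of consecutive coefficients is [(n + 4)/((n+1) + 4)] · 3/9 → 1/3.
Hence the series converges for |z| < 1/(1/3) = 3, so the radius of convergence is 3.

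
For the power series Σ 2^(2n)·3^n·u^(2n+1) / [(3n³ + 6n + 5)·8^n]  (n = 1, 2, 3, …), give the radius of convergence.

R = √6/3

By the ratio test, |a_{n+1}/a_n| = [(3n³ + 6n + 5)/(3(n+1)³ + 6(n+1) + 5)] · 4·3/8 → 3/2.
Successive powers of u differ by 2, so the series converges when |u|² · 3/2 < 1, i.e. |u| < √(2/3). So R = √6/3.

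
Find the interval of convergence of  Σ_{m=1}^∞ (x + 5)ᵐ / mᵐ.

(−∞, ∞)

Root test: |a_m|^(1/m) = 1/m → 0.
The limit is 0 for every x, so R = ∞.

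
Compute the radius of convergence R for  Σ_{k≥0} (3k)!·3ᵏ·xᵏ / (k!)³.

R = 1/81

Apply the ratio test: |a_{k+1}| / |a_k| = (3k+1)·(3k+2)·(3k+3)/(k+1)³ · 3, which tends to 81 as k → ∞.
Thus R = 1/(81) = 1/81.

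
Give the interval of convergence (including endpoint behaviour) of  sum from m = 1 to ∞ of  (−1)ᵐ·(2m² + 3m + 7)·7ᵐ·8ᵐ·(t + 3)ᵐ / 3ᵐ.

The ratio of consecutive coefficients is [(2(m+1)² + 3(m+1) + 7)/(2m² + 3m + 7)] · 7·8/3 → 56/3.
Hence the series converges for |t + 3| < 1/(56/3) = 3/56, so the radius of convergence is 3/56.
Endpoint t = -165/56: the terms do not tend to 0, so the series diverges.
Check t = -171/56: the m-th term does not approach 0; divergence by the term test.

(-171/56, -165/56)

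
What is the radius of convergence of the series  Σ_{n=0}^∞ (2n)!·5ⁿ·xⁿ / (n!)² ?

Ratio test: |a_{n+1}/a_n| = (2n+1)·(2n+2)/(n+1)² · 5 → 20 as n → ∞.
The series converges when 20 · |x| < 1, giving R = 1/20.

R = 1/20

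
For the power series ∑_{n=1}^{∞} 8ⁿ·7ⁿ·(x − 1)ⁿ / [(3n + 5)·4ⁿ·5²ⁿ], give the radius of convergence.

The ratio of consecutive coefficients is [(3n + 5)/(3(n+1) + 5)] · 8·7/(4·25) → 14/25.
The series converges when 14/25 · |x − 1| < 1, giving R = 25/14.

R = 25/14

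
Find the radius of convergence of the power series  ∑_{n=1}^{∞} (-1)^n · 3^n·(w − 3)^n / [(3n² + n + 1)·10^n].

By the ratio test, |a_{n+1}/a_n| = [(3n² + n + 1)/(3(n+1)² + (n+1) + 1)] · 3/10 → 3/10.
Hence the series converges for |w − 3| < 1/(3/10) = 10/3, so the radius of convergence is 10/3.

R = 10/3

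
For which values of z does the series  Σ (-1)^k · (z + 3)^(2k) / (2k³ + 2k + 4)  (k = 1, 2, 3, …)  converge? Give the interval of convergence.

[-4, -2]

By the ratio test, |a_{k+1}/a_k| = (2k³ + 2k + 4)/(2(k+1)³ + 2(k+1) + 4) → 1.
Successive powers of (z + 3) differ by 2, so the series converges when |z + 3|² · 1 < 1, i.e. |z + 3| < √(1) = 1. So R = 1.
At z = -2: absolute convergence follows by limit comparison with Σ 1/k³.
Check z = -4: absolute convergence follows by limit comparison with Σ 1/k³.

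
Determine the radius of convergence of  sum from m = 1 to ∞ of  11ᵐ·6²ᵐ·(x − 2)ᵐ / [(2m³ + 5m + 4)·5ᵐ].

R = 5/396

Ratio test: |a_{m+1}/a_m| = [(2m³ + 5m + 4)/(2(m+1)³ + 5(m+1) + 4)] · 11·36/5 → 396/5 as m → ∞.
Thus R = 1/(396/5) = 5/396.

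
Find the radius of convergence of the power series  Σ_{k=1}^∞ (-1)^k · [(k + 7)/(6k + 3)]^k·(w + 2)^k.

R = 6

By the Cauchy root test, |a_k|^(1/k) = (k + 7)/(6k + 3) → 1/6.
Convergence for |w + 2| · 1/6 < 1, i.e. |w + 2| < 6. So R = 6.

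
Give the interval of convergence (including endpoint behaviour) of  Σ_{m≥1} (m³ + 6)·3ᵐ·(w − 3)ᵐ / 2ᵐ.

The ratio of consecutive coefficients is [((m+1)³ + 6)/(m³ + 6)] · 3/2 → 3/2.
Convergence for |w − 3| · 3/2 < 1, i.e. |w − 3| < 2/3. So R = 2/3.
At w = 11/3: the terms have absolute value of order m³, which does not tend to 0, so the series diverges by the divergence test.
At w = 7/3: the m-th term does not approach 0; divergence by the term test.

(7/3, 11/3)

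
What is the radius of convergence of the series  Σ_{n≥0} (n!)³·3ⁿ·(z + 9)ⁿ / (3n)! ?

R = 9

Apply the ratio test: |a_{n+1}| / |a_n| = (n+1)³/[(3n+1)·(3n+2)·(3n+3)] · 3, which tends to 1/9 as n → ∞.
Hence the series converges for |z + 9| < 1/(1/9) = 9, so the radius of convergence is 9.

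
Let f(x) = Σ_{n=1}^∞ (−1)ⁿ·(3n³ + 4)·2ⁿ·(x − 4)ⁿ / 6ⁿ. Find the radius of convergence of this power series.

R = 3

The ratio of consecutive coefficients is [(3(n+1)³ + 4)/(3n³ + 4)] · 2/6 → 1/3.
Hence the series converges for |x − 4| < 1/(1/3) = 3, so the radius of convergence is 3.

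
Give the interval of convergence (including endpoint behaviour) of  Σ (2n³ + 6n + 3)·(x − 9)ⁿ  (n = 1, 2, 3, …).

(8, 10)

The ratio of consecutive coefficients is (2(n+1)³ + 6(n+1) + 3)/(2n³ + 6n + 3) → 1.
Convergence for |x − 9| < 1, so R = 1.
When x = 10, the terms do not tend to 0, so the series diverges.
Check x = 8: the n-th term does not approach 0; divergence by the term test.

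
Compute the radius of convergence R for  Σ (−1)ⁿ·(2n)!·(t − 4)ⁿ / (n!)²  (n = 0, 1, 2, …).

Apply the ratio test: |a_{n+1}| / |a_n| = (2n+1)·(2n+2)/(n+1)², which tends to 4 as n → ∞.
Convergence for |t − 4| · 4 < 1, i.e. |t − 4| < 1/4. So R = 1/4.

R = 1/4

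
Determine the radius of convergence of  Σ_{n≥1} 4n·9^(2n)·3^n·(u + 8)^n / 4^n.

R = 4/243

By the ratio test, |a_{n+1}/a_n| = [4(n+1)/4n] · 81·3/4 → 243/4.
Hence the series converges for |u + 8| < 1/(243/4) = 4/243, so the radius of convergence is 4/243.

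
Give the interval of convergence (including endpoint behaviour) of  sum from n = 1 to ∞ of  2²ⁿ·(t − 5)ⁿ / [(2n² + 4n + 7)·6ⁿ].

Apply the ratio test: |a_{n+1}| / |a_n| = [(2n² + 4n + 7)/(2(n+1)² + 4(n+1) + 7)] · 4/6, which tends to 2/3 as n → ∞.
Convergence for |t − 5| · 2/3 < 1, i.e. |t − 5| < 3/2. So R = 3/2.
Endpoint t = 13/2: the series is dominated by a constant times Σ 1/n², which converges (p = 2 > 1).
Endpoint t = 7/2: the terms are on the order of 1/n², so the series converges absolutely by comparison with the p-series (p = 2 > 1).

[7/2, 13/2]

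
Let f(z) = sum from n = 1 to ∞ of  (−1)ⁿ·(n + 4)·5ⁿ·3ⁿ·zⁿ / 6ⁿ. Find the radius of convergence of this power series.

Ratio test: |a_{n+1}/a_n| = [((n+1) + 4)/(n + 4)] · 5·3/6 → 5/2 as n → ∞.
Convergence for |z| · 5/2 < 1, i.e. |z| < 2/5. So R = 2/5.

R = 2/5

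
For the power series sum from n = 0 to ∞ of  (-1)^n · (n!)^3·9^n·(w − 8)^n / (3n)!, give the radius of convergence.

R = 3

Apply the ratio test: |a_{n+1}| / |a_n| = (n+1)³/[(3n+1)·(3n+2)·(3n+3)] · 9, which tends to 1/3 as n → ∞.
The series converges when 1/3 · |w − 8| < 1, giving R = 3.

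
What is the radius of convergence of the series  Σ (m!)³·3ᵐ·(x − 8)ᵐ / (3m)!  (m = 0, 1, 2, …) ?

The ratio of consecutive coefficients is (m+1)³/[(3m+1)·(3m+2)·(3m+3)] · 3 → 1/9.
Hence the series converges for |x − 8| < 1/(1/9) = 9, so the radius of convergence is 9.

R = 9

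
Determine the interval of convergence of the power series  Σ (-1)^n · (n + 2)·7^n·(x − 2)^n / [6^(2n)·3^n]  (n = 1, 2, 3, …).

(-94/7, 122/7)

Apply the ratio test: |a_{n+1}| / |a_n| = [((n+1) + 2)/(n + 2)] · 7/(36·3), which tends to 7/108 as n → ∞.
The series converges when 7/108 · |x − 2| < 1, giving R = 108/7.
When x = 122/7, the terms do not tend to 0, so the series diverges.
Endpoint x = -94/7: the terms have absolute value of order n, which does not tend to 0, so the series diverges by the divergence test.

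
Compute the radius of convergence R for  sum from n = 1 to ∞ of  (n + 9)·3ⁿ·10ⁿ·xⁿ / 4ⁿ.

Apply the ratio test: |a_{n+1}| / |a_n| = [((n+1) + 9)/(n + 9)] · 3·10/4, which tends to 15/2 as n → ∞.
The series converges when 15/2 · |x| < 1, giving R = 2/15.

R = 2/15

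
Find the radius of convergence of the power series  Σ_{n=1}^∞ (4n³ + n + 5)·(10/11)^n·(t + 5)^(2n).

Apply the ratio test: |a_{n+1}| / |a_n| = [(4(n+1)³ + (n+1) + 5)/(4n³ + n + 5)] · 10/11, which tends to 10/11 as n → ∞.
Since the exponent of (t + 5) increases by 2 each term, convergence requires |t + 5|² < 11/10, hence R = √110/10.

R = √110/10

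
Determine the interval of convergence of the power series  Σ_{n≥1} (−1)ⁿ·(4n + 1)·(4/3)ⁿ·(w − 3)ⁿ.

The ratio of consecutive coefficients is [(4(n+1) + 1)/(4n + 1)] · 4/3 → 4/3.
The series converges when 4/3 · |w − 3| < 1, giving R = 3/4.
Endpoint w = 15/4: the terms do not tend to 0, so the series diverges.
Endpoint w = 9/4: the terms do not tend to 0, so the series diverges.

(9/4, 15/4)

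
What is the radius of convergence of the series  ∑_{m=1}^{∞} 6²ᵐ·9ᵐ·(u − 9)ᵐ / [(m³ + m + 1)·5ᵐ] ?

By the ratio test, |a_{m+1}/a_m| = [(m³ + m + 1)/((m+1)³ + (m+1) + 1)] · 36·9/5 → 324/5.
The series converges when 324/5 · |u − 9| < 1, giving R = 5/324.

R = 5/324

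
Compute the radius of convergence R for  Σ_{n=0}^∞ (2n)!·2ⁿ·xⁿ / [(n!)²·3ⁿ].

R = 3/8

By the ratio test, |a_{n+1}/a_n| = (2n+1)·(2n+2)/(n+1)² · 2/3 → 8/3.
Convergence for |x| · 8/3 < 1, i.e. |x| < 3/8. So R = 3/8.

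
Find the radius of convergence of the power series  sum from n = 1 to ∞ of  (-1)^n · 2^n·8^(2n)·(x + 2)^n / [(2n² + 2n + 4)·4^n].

Ratio test: |a_{n+1}/a_n| = [(2n² + 2n + 4)/(2(n+1)² + 2(n+1) + 4)] · 2·64/4 → 32 as n → ∞.
Hence the series converges for |x + 2| < 1/(32) = 1/32, so the radius of convergence is 1/32.

R = 1/32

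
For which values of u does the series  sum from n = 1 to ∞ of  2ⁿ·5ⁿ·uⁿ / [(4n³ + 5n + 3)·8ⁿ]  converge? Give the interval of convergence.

The ratio of consecutive coefficients is [(4n³ + 5n + 3)/(4(n+1)³ + 5(n+1) + 3)] · 2·5/8 → 5/4.
Thus R = 1/(5/4) = 4/5.
Endpoint u = 4/5: the series is dominated by a constant times Σ 1/n³, which converges (p = 3 > 1).
Endpoint u = -4/5: absolute convergence follows by limit comparison with Σ 1/n³.

[-4/5, 4/5]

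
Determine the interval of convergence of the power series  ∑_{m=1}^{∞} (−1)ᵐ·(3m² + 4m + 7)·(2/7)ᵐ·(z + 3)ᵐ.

(-13/2, 1/2)

The ratio of consecutive coefficients is [(3(m+1)² + 4(m+1) + 7)/(3m² + 4m + 7)] · 2/7 → 2/7.
Hence the series converges for |z + 3| < 1/(2/7) = 7/2, so the radius of convergence is 7/2.
At z = 1/2: the terms have absolute value of order m², which does not tend to 0, so the series diverges by the divergence test.
At z = -13/2: the terms have absolute value of order m², which does not tend to 0, so the series diverges by the divergence test.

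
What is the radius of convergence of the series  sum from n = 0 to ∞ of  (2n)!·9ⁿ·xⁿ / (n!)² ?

Apply the ratio test: |a_{n+1}| / |a_n| = (2n+1)·(2n+2)/(n+1)² · 9, which tends to 36 as n → ∞.
Hence the series converges for |x| < 1/(36) = 1/36, so the radius of convergence is 1/36.

R = 1/36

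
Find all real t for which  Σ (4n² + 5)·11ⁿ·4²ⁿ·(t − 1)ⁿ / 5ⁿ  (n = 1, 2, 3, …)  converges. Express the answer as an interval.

(171/176, 181/176)

By the ratio test, |a_{n+1}/a_n| = [(4(n+1)² + 5)/(4n² + 5)] · 11·16/5 → 176/5.
Thus R = 1/(176/5) = 5/176.
When t = 181/176, the terms do not tend to 0, so the series diverges.
Endpoint t = 171/176: the n-th term does not approach 0; divergence by the term test.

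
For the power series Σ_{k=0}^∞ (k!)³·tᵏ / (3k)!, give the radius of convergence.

By the ratio test, |a_{k+1}/a_k| = (k+1)³/[(3k+1)·(3k+2)·(3k+3)] → 1/27.
Thus R = 1/(1/27) = 27.

R = 27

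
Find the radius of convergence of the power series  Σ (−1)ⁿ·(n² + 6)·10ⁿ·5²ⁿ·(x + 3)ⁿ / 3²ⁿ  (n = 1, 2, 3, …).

R = 9/250

Ratio test: |a_{n+1}/a_n| = [((n+1)² + 6)/(n² + 6)] · 10·25/9 → 250/9 as n → ∞.
Thus R = 1/(250/9) = 9/250.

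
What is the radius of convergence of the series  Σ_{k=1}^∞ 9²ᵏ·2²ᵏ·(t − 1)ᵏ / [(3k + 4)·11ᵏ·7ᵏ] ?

R = 77/324

Apply the ratio test: |a_{k+1}| / |a_k| = [(3k + 4)/(3(k+1) + 4)] · 81·4/(11·7), which tends to 324/77 as k → ∞.
Thus R = 1/(324/77) = 77/324.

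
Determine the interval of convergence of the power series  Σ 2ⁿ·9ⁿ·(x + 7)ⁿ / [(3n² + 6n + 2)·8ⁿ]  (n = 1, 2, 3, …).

[-67/9, -59/9]

Ratio test: |a_{n+1}/a_n| = [(3n² + 6n + 2)/(3(n+1)² + 6(n+1) + 2)] · 2·9/8 → 9/4 as n → ∞.
The series converges when 9/4 · |x + 7| < 1, giving R = 4/9.
At x = -59/9: the terms are on the order of 1/n², so the series converges absolutely by comparison with the p-series (p = 2 > 1).
Endpoint x = -67/9: absolute convergence follows by limit comparison with Σ 1/n².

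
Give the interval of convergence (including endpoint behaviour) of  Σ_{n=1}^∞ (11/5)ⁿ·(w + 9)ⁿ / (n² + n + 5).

The ratio of consecutive coefficients is [(n² + n + 5)/((n+1)² + (n+1) + 5)] · 11/5 → 11/5.
Convergence for |w + 9| · 11/5 < 1, i.e. |w + 9| < 5/11. So R = 5/11.
Endpoint w = -94/11: the series is dominated by a constant times Σ 1/n², which converges (p = 2 > 1).
Endpoint w = -104/11: the terms are on the order of 1/n², so the series converges absolutely by comparison with the p-series (p = 2 > 1).

[-104/11, -94/11]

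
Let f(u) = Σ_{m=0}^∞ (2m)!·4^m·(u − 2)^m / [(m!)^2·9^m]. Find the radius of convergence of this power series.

R = 9/16

Ratio test: |a_{m+1}/a_m| = (2m+1)·(2m+2)/(m+1)² · 4/9 → 16/9 as m → ∞.
Hence the series converges for |u − 2| < 1/(16/9) = 9/16, so the radius of convergence is 9/16.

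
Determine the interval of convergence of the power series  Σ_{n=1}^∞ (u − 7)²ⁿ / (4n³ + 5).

The ratio of consecutive coefficients is (4n³ + 5)/(4(n+1)³ + 5) → 1.
Successive powers of (u − 7) differ by 2, so the series converges when |u − 7|² · 1 < 1, i.e. |u − 7| < √(1) = 1. So R = 1.
At u = 8: the terms are on the order of 1/n³, so the series converges absolutely by comparison with the p-series (p = 3 > 1).
At u = 6: absolute convergence follows by limit comparison with Σ 1/n³.

[6, 8]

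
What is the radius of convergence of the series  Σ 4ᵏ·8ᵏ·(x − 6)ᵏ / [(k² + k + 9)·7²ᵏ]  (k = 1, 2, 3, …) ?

R = 49/32

The ratio of consecutive coefficients is [(k² + k + 9)/((k+1)² + (k+1) + 9)] · 4·8/49 → 32/49.
Thus R = 1/(32/49) = 49/32.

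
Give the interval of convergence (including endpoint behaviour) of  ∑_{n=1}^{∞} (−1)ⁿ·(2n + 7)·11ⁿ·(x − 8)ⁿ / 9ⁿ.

Apply the ratio test: |a_{n+1}| / |a_n| = [(2(n+1) + 7)/(2n + 7)] · 11/9, which tends to 11/9 as n → ∞.
The series converges when 11/9 · |x − 8| < 1, giving R = 9/11.
When x = 97/11, the terms have absolute value of order n, which does not tend to 0, so the series diverges by the divergence test.
Endpoint x = 79/11: the terms do not tend to 0, so the series diverges.

(79/11, 97/11)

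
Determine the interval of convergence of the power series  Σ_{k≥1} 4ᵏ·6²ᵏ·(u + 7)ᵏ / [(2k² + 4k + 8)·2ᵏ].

Ratio test: |a_{k+1}/a_k| = [(2k² + 4k + 8)/(2(k+1)² + 4(k+1) + 8)] · 4·36/2 → 72 as k → ∞.
Convergence for |u + 7| · 72 < 1, i.e. |u + 7| < 1/72. So R = 1/72.
Check u = -503/72: absolute convergence follows by limit comparison with Σ 1/k².
At u = -505/72: absolute convergence follows by limit comparison with Σ 1/k².

[-505/72, -503/72]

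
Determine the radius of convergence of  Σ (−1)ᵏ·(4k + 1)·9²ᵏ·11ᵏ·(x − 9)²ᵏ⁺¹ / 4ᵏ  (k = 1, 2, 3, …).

Apply the ratio test: |a_{k+1}| / |a_k| = [(4(k+1) + 1)/(4k + 1)] · 81·11/4, which tends to 891/4 as k → ∞.
Writing y = (x − 9)², the series in y has radius 4/891, so |x − 9| < √(4/891) and R = 2√11/99.

R = 2√11/99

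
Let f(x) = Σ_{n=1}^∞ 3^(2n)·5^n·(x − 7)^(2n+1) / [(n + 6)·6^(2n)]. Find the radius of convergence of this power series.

R = 2√5/5

Ratio test: |a_{n+1}/a_n| = [(n + 6)/((n+1) + 6)] · 9·5/36 → 5/4 as n → ∞.
Since the exponent of (x − 7) increases by 2 each term, convergence requires |x − 7|² < 4/5, hence R = 2√5/5.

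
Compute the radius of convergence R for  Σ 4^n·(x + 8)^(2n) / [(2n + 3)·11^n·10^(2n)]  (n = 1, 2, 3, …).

Apply the ratio test: |a_{n+1}| / |a_n| = [(2n + 3)/(2(n+1) + 3)] · 4/(11·100), which tends to 1/275 as n → ∞.
Since the exponent of (x + 8) increases by 2 each term, convergence requires |x + 8|² < 275, hence R = 5√11.

R = 5√11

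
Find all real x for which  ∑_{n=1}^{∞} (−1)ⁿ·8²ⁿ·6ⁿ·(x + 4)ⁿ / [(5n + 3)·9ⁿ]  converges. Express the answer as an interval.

Ratio test: |a_{n+1}/a_n| = [(5n + 3)/(5(n+1) + 3)] · 64·6/9 → 128/3 as n → ∞.
The series converges when 128/3 · |x + 4| < 1, giving R = 3/128.
At x = -509/128: an alternating series whose terms decrease to 0 in absolute value, so it converges by the Leibniz criterion.
At x = -515/128: the terms are asymptotic to a nonzero constant times 1/n, so the series diverges by limit comparison with Σ 1/n.

(-515/128, -509/128]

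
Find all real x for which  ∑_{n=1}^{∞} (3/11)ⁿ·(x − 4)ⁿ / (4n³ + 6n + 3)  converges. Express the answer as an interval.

Ratio test: |a_{n+1}/a_n| = [(4n³ + 6n + 3)/(4(n+1)³ + 6(n+1) + 3)] · 3/11 → 3/11 as n → ∞.
Convergence for |x − 4| · 3/11 < 1, i.e. |x − 4| < 11/3. So R = 11/3.
When x = 23/3, the series is dominated by a constant times Σ 1/n³, which converges (p = 3 > 1).
Check x = 1/3: the series is dominated by a constant times Σ 1/n³, which converges (p = 3 > 1).

[1/3, 23/3]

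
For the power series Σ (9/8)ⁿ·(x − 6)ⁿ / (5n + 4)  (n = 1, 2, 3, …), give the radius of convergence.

R = 8/9

The ratio of consecutive coefficients is [(5n + 4)/(5(n+1) + 4)] · 9/8 → 9/8.
Convergence for |x − 6| · 9/8 < 1, i.e. |x − 6| < 8/9. So R = 8/9.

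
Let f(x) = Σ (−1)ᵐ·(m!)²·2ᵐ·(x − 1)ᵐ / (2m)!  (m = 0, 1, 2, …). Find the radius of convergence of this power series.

Ratio test: |a_{m+1}/a_m| = (m+1)²/[(2m+1)·(2m+2)] · 2 → 1/2 as m → ∞.
The series converges when 1/2 · |x − 1| < 1, giving R = 2.

R = 2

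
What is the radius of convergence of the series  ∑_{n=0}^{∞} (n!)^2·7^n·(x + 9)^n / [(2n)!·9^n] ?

By the ratio test, |a_{n+1}/a_n| = (n+1)²/[(2n+1)·(2n+2)] · 7/9 → 7/36.
Hence the series converges for |x + 9| < 1/(7/36) = 36/7, so the radius of convergence is 36/7.

R = 36/7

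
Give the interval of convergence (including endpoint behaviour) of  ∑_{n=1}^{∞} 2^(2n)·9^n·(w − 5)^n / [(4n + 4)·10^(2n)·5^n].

[-80/9, 170/9)

The ratio of consecutive coefficients is [(4n + 4)/(4(n+1) + 4)] · 4·9/(100·5) → 9/125.
Hence the series converges for |w − 5| < 1/(9/125) = 125/9, so the radius of convergence is 125/9.
Check w = 170/9: the terms behave like c/n; limit comparison with the harmonic series gives divergence.
When w = -80/9, the terms alternate in sign and decrease monotonically to 0 in absolute value (size ~ c/n), so the alternating series test gives convergence.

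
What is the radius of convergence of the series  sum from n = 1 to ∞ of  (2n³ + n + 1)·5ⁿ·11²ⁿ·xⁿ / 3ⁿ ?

R = 3/605

Apply the ratio test: |a_{n+1}| / |a_n| = [(2(n+1)³ + (n+1) + 1)/(2n³ + n + 1)] · 5·121/3, which tends to 605/3 as n → ∞.
The series converges when 605/3 · |x| < 1, giving R = 3/605.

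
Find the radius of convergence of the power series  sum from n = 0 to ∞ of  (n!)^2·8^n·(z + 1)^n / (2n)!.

Ratio test: |a_{n+1}/a_n| = (n+1)²/[(2n+1)·(2n+2)] · 8 → 2 as n → ∞.
Hence the series converges for |z + 1| < 1/(2) = 1/2, so the radius of convergence is 1/2.

R = 1/2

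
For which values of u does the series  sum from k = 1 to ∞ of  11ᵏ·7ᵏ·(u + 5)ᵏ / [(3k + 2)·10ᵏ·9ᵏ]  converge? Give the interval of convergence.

[-475/77, -295/77)

By the ratio test, |a_{k+1}/a_k| = [(3k + 2)/(3(k+1) + 2)] · 11·7/(10·9) → 77/90.
Convergence for |u + 5| · 77/90 < 1, i.e. |u + 5| < 90/77. So R = 90/77.
Endpoint u = -295/77: the terms behave like c/k; limit comparison with the harmonic series gives divergence.
When u = -475/77, convergence follows from the alternating series test (terms decrease monotonically to 0).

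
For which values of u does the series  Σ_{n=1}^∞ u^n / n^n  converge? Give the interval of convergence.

Root test: |a_n|^(1/n) = 1/n → 0.
Since the n-th root of |a_n| tends to 0, the series converges for all real u; R = ∞.

(−∞, ∞)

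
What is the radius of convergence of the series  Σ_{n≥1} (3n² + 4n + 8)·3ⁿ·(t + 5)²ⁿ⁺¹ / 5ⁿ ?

R = √15/3

The ratio of consecutive coefficients is [(3(n+1)² + 4(n+1) + 8)/(3n² + 4n + 8)] · 3/5 → 3/5.
Since the exponent of (t + 5) increases by 2 each term, convergence requires |t + 5|² < 5/3, hence R = √15/3.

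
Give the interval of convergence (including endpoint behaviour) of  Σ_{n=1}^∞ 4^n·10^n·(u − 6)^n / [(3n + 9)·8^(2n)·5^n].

The ratio of consecutive coefficients is [(3n + 9)/(3(n+1) + 9)] · 4·10/(64·5) → 1/8.
Thus R = 1/(1/8) = 8.
Check u = 14: the terms behave like c/n; limit comparison with the harmonic series gives divergence.
Check u = -2: the terms alternate in sign and decrease monotonically to 0 in absolute value (size ~ c/n), so the alternating series test gives convergence.

[-2, 14)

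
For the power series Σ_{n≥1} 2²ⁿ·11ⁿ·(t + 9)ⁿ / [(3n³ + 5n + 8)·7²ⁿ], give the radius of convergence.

R = 49/44

Ratio test: |a_{n+1}/a_n| = [(3n³ + 5n + 8)/(3(n+1)³ + 5(n+1) + 8)] · 4·11/49 → 44/49 as n → ∞.
The series converges when 44/49 · |t + 9| < 1, giving R = 49/44.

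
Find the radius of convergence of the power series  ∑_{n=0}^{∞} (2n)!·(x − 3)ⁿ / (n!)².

R = 1/4

Ratio test: |a_{n+1}/a_n| = (2n+1)·(2n+2)/(n+1)² → 4 as n → ∞.
Thus R = 1/(4) = 1/4.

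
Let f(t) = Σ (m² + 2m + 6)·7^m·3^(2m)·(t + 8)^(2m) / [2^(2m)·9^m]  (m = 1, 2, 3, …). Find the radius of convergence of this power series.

R = 2√7/7

By the ratio test, |a_{m+1}/a_m| = [((m+1)² + 2(m+1) + 6)/(m² + 2m + 6)] · 7·9/(4·9) → 7/4.
Writing y = (t + 8)², the series in y has radius 4/7, so |t + 8| < √(4/7) and R = 2√7/7.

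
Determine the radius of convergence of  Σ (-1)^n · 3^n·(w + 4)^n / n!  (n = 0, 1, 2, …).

Ratio test: |a_{n+1}/a_n| = 3 · 1/(n+1) → 0 as n → ∞.
Since the limit is 0 < 1 for every w, the series converges on all of ℝ and R = ∞.

R = ∞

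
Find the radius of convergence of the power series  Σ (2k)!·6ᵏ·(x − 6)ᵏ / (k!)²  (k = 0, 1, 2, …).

By the ratio test, |a_{k+1}/a_k| = (2k+1)·(2k+2)/(k+1)² · 6 → 24.
The series converges when 24 · |x − 6| < 1, giving R = 1/24.

R = 1/24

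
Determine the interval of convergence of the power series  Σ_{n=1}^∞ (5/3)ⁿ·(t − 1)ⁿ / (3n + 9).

[2/5, 8/5)

Ratio test: |a_{n+1}/a_n| = [(3n + 9)/(3(n+1) + 9)] · 5/3 → 5/3 as n → ∞.
Convergence for |t − 1| · 5/3 < 1, i.e. |t − 1| < 3/5. So R = 3/5.
At t = 8/5: comparison with the harmonic series Σ 1/n shows the series diverges.
Check t = 2/5: convergence follows from the alternating series test (terms decrease monotonically to 0).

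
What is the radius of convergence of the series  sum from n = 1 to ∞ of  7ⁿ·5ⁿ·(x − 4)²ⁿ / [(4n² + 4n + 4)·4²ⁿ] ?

The ratio of consecutive coefficients is [(4n² + 4n + 4)/(4(n+1)² + 4(n+1) + 4)] · 7·5/16 → 35/16.
Since the exponent of (x − 4) increases by 2 each term, convergence requires |x − 4|² < 16/35, hence R = 4√35/35.

R = 4√35/35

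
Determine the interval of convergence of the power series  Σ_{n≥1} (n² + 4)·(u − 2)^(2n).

(1, 3)

Ratio test: |a_{n+1}/a_n| = ((n+1)² + 4)/(n² + 4) → 1 as n → ∞.
Successive powers of (u − 2) differ by 2, so the series converges when |u − 2|² · 1 < 1, i.e. |u − 2| < √(1) = 1. So R = 1.
Check u = 3: the terms have absolute value of order n², which does not tend to 0, so the series diverges by the divergence test.
At u = 1: the n-th term does not approach 0; divergence by the term test.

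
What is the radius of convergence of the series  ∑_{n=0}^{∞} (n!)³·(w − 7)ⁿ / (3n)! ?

Ratio test: |a_{n+1}/a_n| = (n+1)³/[(3n+1)·(3n+2)·(3n+3)] → 1/27 as n → ∞.
Hence the series converges for |w − 7| < 1/(1/27) = 27, so the radius of convergence is 27.

R = 27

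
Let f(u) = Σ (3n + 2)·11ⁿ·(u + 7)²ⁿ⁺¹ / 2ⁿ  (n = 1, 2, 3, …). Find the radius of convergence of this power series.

R = √22/11

Ratio test: |a_{n+1}/a_n| = [(3(n+1) + 2)/(3n + 2)] · 11/2 → 11/2 as n → ∞.
Since the exponent of (u + 7) increases by 2 each term, convergence requires |u + 7|² < 2/11, hence R = √22/11.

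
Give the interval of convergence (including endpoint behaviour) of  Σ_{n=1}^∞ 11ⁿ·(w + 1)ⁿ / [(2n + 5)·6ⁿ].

Ratio test: |a_{n+1}/a_n| = [(2n + 5)/(2(n+1) + 5)] · 11/6 → 11/6 as n → ∞.
Hence the series converges for |w + 1| < 1/(11/6) = 6/11, so the radius of convergence is 6/11.
When w = -5/11, the terms behave like c/n; limit comparison with the harmonic series gives divergence.
When w = -17/11, an alternating series whose terms decrease to 0 in absolute value, so it converges by the Leibniz criterion.

[-17/11, -5/11)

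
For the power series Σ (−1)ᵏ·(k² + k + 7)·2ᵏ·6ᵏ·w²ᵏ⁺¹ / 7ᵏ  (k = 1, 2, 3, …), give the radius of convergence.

R = √21/6

The ratio of consecutive coefficients is [((k+1)² + (k+1) + 7)/(k² + k + 7)] · 2·6/7 → 12/7.
Writing y = w², the series in y has radius 7/12, so |w| < √(7/12) and R = √21/6.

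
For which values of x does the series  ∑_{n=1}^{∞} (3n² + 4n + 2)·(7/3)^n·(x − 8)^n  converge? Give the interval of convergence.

(53/7, 59/7)

Apply the ratio test: |a_{n+1}| / |a_n| = [(3(n+1)² + 4(n+1) + 2)/(3n² + 4n + 2)] · 7/3, which tends to 7/3 as n → ∞.
Thus R = 1/(7/3) = 3/7.
At x = 59/7: the terms do not tend to 0, so the series diverges.
When x = 53/7, the terms have absolute value of order n², which does not tend to 0, so the series diverges by the divergence test.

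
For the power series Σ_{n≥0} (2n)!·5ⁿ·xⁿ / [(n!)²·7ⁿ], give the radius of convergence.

The ratio of consecutive coefficients is (2n+1)·(2n+2)/(n+1)² · 5/7 → 20/7.
Convergence for |x| · 20/7 < 1, i.e. |x| < 7/20. So R = 7/20.

R = 7/20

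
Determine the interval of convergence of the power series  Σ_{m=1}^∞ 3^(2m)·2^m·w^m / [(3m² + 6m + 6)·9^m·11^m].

[-11/2, 11/2]

Apply the ratio test: |a_{m+1}| / |a_m| = [(3m² + 6m + 6)/(3(m+1)² + 6(m+1) + 6)] · 9·2/(9·11), which tends to 2/11 as m → ∞.
Thus R = 1/(2/11) = 11/2.
At w = 11/2: absolute convergence follows by limit comparison with Σ 1/m².
When w = -11/2, absolute convergence follows by limit comparison with Σ 1/m².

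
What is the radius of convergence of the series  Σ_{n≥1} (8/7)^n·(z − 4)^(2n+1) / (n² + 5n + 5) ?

The ratio of consecutive coefficients is [(n² + 5n + 5)/((n+1)² + 5(n+1) + 5)] · 8/7 → 8/7.
Since the exponent of (z − 4) increases by 2 each term, convergence requires |z − 4|² < 7/8, hence R = √14/4.

R = √14/4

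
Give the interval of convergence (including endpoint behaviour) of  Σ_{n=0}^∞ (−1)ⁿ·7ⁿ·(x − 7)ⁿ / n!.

Apply the ratio test: |a_{n+1}| / |a_n| = 7 · 1/(n+1), which tends to 0 as n → ∞.
The ratio tends to 0 regardless of x, hence R = ∞.

(−∞, ∞)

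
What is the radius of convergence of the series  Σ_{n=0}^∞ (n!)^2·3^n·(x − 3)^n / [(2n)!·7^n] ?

Apply the ratio test: |a_{n+1}| / |a_n| = (n+1)²/[(2n+1)·(2n+2)] · 3/7, which tends to 3/28 as n → ∞.
Convergence for |x − 3| · 3/28 < 1, i.e. |x − 3| < 28/3. So R = 28/3.

R = 28/3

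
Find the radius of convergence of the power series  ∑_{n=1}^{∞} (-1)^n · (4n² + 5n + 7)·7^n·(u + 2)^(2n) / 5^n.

Apply the ratio test: |a_{n+1}| / |a_n| = [(4(n+1)² + 5(n+1) + 7)/(4n² + 5n + 7)] · 7/5, which tends to 7/5 as n → ∞.
Writing y = (u + 2)², the series in y has radius 5/7, so |u + 2| < √(5/7) and R = √35/7.

R = √35/7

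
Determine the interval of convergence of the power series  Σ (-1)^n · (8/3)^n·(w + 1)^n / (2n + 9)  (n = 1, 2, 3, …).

(-11/8, -5/8]

The ratio of consecutive coefficients is [(2n + 9)/(2(n+1) + 9)] · 8/3 → 8/3.
Convergence for |w + 1| · 8/3 < 1, i.e. |w + 1| < 3/8. So R = 3/8.
At w = -5/8: the terms alternate in sign and decrease monotonically to 0 in absolute value (size ~ c/n), so the alternating series test gives convergence.
Endpoint w = -11/8: comparison with the harmonic series Σ 1/n shows the series diverges.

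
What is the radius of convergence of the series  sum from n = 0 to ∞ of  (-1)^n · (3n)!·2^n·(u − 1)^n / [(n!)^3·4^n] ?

R = 2/27

The ratio of consecutive coefficients is (3n+1)·(3n+2)·(3n+3)/(n+1)³ · 2/4 → 27/2.
Hence the series converges for |u − 1| < 1/(27/2) = 2/27, so the radius of convergence is 2/27.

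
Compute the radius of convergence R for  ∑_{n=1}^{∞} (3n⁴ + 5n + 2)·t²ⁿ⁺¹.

R = 1

Ratio test: |a_{n+1}/a_n| = (3(n+1)⁴ + 5(n+1) + 2)/(3n⁴ + 5n + 2) → 1 as n → ∞.
Since the exponent of t increases by 2 each term, convergence requires |t|² < 1, hence R = 1.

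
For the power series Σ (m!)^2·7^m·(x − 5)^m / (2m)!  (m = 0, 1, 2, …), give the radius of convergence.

The ratio of consecutive coefficients is (m+1)²/[(2m+1)·(2m+2)] · 7 → 7/4.
Convergence for |x − 5| · 7/4 < 1, i.e. |x − 5| < 4/7. So R = 4/7.

R = 4/7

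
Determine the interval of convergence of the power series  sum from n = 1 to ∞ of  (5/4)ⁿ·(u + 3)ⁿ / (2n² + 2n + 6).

The ratio of consecutive coefficients is [(2n² + 2n + 6)/(2(n+1)² + 2(n+1) + 6)] · 5/4 → 5/4.
Hence the series converges for |u + 3| < 1/(5/4) = 4/5, so the radius of convergence is 4/5.
At u = -11/5: the series is dominated by a constant times Σ 1/n², which converges (p = 2 > 1).
Check u = -19/5: absolute convergence follows by limit comparison with Σ 1/n².

[-19/5, -11/5]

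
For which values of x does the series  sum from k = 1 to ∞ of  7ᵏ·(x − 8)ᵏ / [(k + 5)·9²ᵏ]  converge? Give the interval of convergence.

[-25/7, 137/7)

Ratio test: |a_{k+1}/a_k| = [(k + 5)/((k+1) + 5)] · 7/81 → 7/81 as k → ∞.
Hence the series converges for |x − 8| < 1/(7/81) = 81/7, so the radius of convergence is 81/7.
Endpoint x = 137/7: the terms are asymptotic to a nonzero constant times 1/k, so the series diverges by limit comparison with Σ 1/k.
When x = -25/7, convergence follows from the alternating series test (terms decrease monotonically to 0).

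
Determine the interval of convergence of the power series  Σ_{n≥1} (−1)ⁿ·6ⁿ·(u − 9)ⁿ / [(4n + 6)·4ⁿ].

(25/3, 29/3]

Apply the ratio test: |a_{n+1}| / |a_n| = [(4n + 6)/(4(n+1) + 6)] · 6/4, which tends to 3/2 as n → ∞.
The series converges when 3/2 · |u − 9| < 1, giving R = 2/3.
Endpoint u = 29/3: the terms alternate in sign and decrease monotonically to 0 in absolute value (size ~ c/n), so the alternating series test gives convergence.
When u = 25/3, the terms are asymptotic to a nonzero constant times 1/n, so the series diverges by limit comparison with Σ 1/n.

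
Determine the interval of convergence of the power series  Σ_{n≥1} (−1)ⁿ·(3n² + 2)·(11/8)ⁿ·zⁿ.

The ratio of consecutive coefficients is [(3(n+1)² + 2)/(3n² + 2)] · 11/8 → 11/8.
The series converges when 11/8 · |z| < 1, giving R = 8/11.
Check z = 8/11: the terms do not tend to 0, so the series diverges.
Check z = -8/11: the terms do not tend to 0, so the series diverges.

(-8/11, 8/11)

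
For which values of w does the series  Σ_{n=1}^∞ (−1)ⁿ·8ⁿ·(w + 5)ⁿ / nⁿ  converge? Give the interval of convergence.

(−∞, ∞)

Root test: |a_n|^(1/n) = 8/n → 0.
The limit is 0 for every w, so R = ∞.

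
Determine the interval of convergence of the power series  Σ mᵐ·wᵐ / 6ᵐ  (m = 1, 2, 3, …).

Root test: |a_m|^(1/m) = m/6 → ∞.
The root grows without bound, so R = 0 (convergence only at w = 0).

{0}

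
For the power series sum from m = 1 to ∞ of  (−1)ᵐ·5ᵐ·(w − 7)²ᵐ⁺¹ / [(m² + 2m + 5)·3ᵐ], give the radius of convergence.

The ratio of consecutive coefficients is [(m² + 2m + 5)/((m+1)² + 2(m+1) + 5)] · 5/3 → 5/3.
Since the exponent of (w − 7) increases by 2 each term, convergence requires |w − 7|² < 3/5, hence R = √15/5.

R = √15/5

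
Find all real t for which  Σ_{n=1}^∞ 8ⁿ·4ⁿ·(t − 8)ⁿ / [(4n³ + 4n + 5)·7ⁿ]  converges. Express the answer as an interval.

[249/32, 263/32]

By the ratio test, |a_{n+1}/a_n| = [(4n³ + 4n + 5)/(4(n+1)³ + 4(n+1) + 5)] · 8·4/7 → 32/7.
Convergence for |t − 8| · 32/7 < 1, i.e. |t − 8| < 7/32. So R = 7/32.
Endpoint t = 263/32: the terms are on the order of 1/n³, so the series converges absolutely by comparison with the p-series (p = 3 > 1).
Check t = 249/32: absolute convergence follows by limit comparison with Σ 1/n³.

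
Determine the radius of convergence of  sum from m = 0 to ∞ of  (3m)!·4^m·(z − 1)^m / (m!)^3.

By the ratio test, |a_{m+1}/a_m| = (3m+1)·(3m+2)·(3m+3)/(m+1)³ · 4 → 108.
Thus R = 1/(108) = 1/108.

R = 1/108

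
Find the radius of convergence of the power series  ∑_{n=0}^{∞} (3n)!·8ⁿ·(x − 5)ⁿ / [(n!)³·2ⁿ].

R = 1/108

Ratio test: |a_{n+1}/a_n| = (3n+1)·(3n+2)·(3n+3)/(n+1)³ · 8/2 → 108 as n → ∞.
Convergence for |x − 5| · 108 < 1, i.e. |x − 5| < 1/108. So R = 1/108.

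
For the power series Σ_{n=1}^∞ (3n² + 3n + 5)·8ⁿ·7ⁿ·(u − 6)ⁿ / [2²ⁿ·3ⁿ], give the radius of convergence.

By the ratio test, |a_{n+1}/a_n| = [(3(n+1)² + 3(n+1) + 5)/(3n² + 3n + 5)] · 8·7/(4·3) → 14/3.
The series converges when 14/3 · |u − 6| < 1, giving R = 3/14.

R = 3/14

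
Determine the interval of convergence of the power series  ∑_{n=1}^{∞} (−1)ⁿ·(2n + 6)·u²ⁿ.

(-1, 1)

The ratio of consecutive coefficients is (2(n+1) + 6)/(2n + 6) → 1.
Since the exponent of u increases by 2 each term, convergence requires |u|² < 1, hence R = 1.
When u = 1, the terms do not tend to 0, so the series diverges.
Endpoint u = -1: the terms do not tend to 0, so the series diverges.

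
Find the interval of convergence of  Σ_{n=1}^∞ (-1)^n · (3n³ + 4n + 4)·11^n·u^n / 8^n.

(-8/11, 8/11)

Apply the ratio test: |a_{n+1}| / |a_n| = [(3(n+1)³ + 4(n+1) + 4)/(3n³ + 4n + 4)] · 11/8, which tends to 11/8 as n → ∞.
Convergence for |u| · 11/8 < 1, i.e. |u| < 8/11. So R = 8/11.
At u = 8/11: the terms have absolute value of order n³, which does not tend to 0, so the series diverges by the divergence test.
Endpoint u = -8/11: the terms have absolute value of order n³, which does not tend to 0, so the series diverges by the divergence test.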